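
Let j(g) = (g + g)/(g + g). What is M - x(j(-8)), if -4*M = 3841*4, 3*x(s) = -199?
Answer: -11324/3 ≈ -3774.7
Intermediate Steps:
j(g) = 1 (j(g) = (2*g)/((2*g)) = (2*g)*(1/(2*g)) = 1)
x(s) = -199/3 (x(s) = (⅓)*(-199) = -199/3)
M = -3841 (M = -3841*4/4 = -¼*15364 = -3841)
M - x(j(-8)) = -3841 - 1*(-199/3) = -3841 + 199/3 = -11324/3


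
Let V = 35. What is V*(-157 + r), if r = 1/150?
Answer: -164843/30 ≈ -5494.8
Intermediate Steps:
r = 1/150 ≈ 0.0066667
V*(-157 + r) = 35*(-157 + 1/150) = 35*(-23549/150) = -164843/30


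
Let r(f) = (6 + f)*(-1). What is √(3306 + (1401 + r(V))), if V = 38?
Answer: √4663 ≈ 68.286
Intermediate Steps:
r(f) = -6 - f
√(3306 + (1401 + r(V))) = √(3306 + (1401 + (-6 - 1*38))) = √(3306 + (1401 + (-6 - 38))) = √(3306 + (1401 - 44)) = √(3306 + 1357) = √4663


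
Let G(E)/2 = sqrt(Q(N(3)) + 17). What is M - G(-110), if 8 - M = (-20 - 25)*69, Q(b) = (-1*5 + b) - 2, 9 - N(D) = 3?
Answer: 3105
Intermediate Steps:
N(D) = 6 (N(D) = 9 - 1*3 = 9 - 3 = 6)
Q(b) = -7 + b (Q(b) = (-5 + b) - 2 = -7 + b)
M = 3113 (M = 8 - (-20 - 25)*69 = 8 - (-45)*69 = 8 - 1*(-3105) = 8 + 3105 = 3113)
G(E) = 8 (G(E) = 2*sqrt((-7 + 6) + 17) = 2*sqrt(-1 + 17) = 2*sqrt(16) = 2*4 = 8)
M - G(-110) = 3113 - 1*8 = 3113 - 8 = 3105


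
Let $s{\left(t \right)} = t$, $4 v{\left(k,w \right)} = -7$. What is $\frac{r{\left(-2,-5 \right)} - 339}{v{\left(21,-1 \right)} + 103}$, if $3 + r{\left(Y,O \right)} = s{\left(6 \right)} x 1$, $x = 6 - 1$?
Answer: $- \frac{416}{135} \approx -3.0815$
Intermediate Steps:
$x = 5$
$v{\left(k,w \right)} = - \frac{7}{4}$ ($v{\left(k,w \right)} = \frac{1}{4} \left(-7\right) = - \frac{7}{4}$)
$r{\left(Y,O \right)} = 27$ ($r{\left(Y,O \right)} = -3 + 6 \cdot 5 \cdot 1 = -3 + 30 \cdot 1 = -3 + 30 = 27$)
$\frac{r{\left(-2,-5 \right)} - 339}{v{\left(21,-1 \right)} + 103} = \frac{27 - 339}{- \frac{7}{4} + 103} = - \frac{312}{\frac{405}{4}} = \left(-312\right) \frac{4}{405} = - \frac{416}{135}$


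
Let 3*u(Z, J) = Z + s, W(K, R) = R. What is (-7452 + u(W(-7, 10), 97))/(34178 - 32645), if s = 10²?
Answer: -3178/657 ≈ -4.8371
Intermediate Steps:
s = 100
u(Z, J) = 100/3 + Z/3 (u(Z, J) = (Z + 100)/3 = (100 + Z)/3 = 100/3 + Z/3)
(-7452 + u(W(-7, 10), 97))/(34178 - 32645) = (-7452 + (100/3 + (⅓)*10))/(34178 - 32645) = (-7452 + (100/3 + 10/3))/1533 = (-7452 + 110/3)*(1/1533) = -22246/3*1/1533 = -3178/657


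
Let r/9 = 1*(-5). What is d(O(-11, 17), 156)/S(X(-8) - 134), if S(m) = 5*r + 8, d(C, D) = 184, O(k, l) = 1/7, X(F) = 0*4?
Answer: -184/217 ≈ -0.84793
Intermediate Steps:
r = -45 (r = 9*(1*(-5)) = 9*(-5) = -45)
X(F) = 0
O(k, l) = 1/7
S(m) = -217 (S(m) = 5*(-45) + 8 = -225 + 8 = -217)
d(O(-11, 17), 156)/S(X(-8) - 134) = 184/(-217) = 184*(-1/217) = -184/217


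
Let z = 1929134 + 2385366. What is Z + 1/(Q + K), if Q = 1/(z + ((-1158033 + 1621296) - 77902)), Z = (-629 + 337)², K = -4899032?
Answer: 1963183941062856603/23024769434551 ≈ 85264.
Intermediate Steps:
z = 4314500
Z = 85264 (Z = (-292)² = 85264)
Q = 1/4699861 (Q = 1/(4314500 + ((-1158033 + 1621296) - 77902)) = 1/(4314500 + (463263 - 77902)) = 1/(4314500 + 385361) = 1/4699861 ≈ 2.1277e-7)
Z + 1/(Q + K) = 85264 + 1/(1/4699861 - 4899032) = 85264 + 1/(-23024769434551/4699861) = 85264 - 4699861/23024769434551 = 1963183941062856603/23024769434551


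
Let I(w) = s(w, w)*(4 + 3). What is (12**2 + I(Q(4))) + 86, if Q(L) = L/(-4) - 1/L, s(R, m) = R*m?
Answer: 3855/16 ≈ 240.94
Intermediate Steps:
Q(L) = -1/L - L/4 (Q(L) = L*(-1/4) - 1/L = -L/4 - 1/L = -1/L - L/4)
I(w) = 7*w**2 (I(w) = (w*w)*(4 + 3) = w**2*7 = 7*w**2)
(12**2 + I(Q(4))) + 86 = (12**2 + 7*(-1/4 - 1/4*4)**2) + 86 = (144 + 7*(-1*1/4 - 1)**2) + 86 = (144 + 7*(-1/4 - 1)**2) + 86 = (144 + 7*(-5/4)**2) + 86 = (144 + 7*(25/16)) + 86 = (144 + 175/16) + 86 = 2479/16 + 86 = 3855/16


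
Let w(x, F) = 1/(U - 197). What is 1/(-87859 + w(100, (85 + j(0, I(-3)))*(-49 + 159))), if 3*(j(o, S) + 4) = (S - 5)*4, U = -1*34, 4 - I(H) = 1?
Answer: -231/20295430 ≈ -1.1382e-5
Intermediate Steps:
I(H) = 3 (I(H) = 4 - 1*1 = 4 - 1 = 3)
U = -34
j(o, S) = -32/3 + 4*S/3 (j(o, S) = -4 + ((S - 5)*4)/3 = -4 + ((-5 + S)*4)/3 = -4 + (-20 + 4*S)/3 = -4 + (-20/3 + 4*S/3) = -32/3 + 4*S/3)
w(x, F) = -1/231 (w(x, F) = 1/(-34 - 197) = 1/(-231) = -1/231)
1/(-87859 + w(100, (85 + j(0, I(-3)))*(-49 + 159))) = 1/(-87859 - 1/231) = 1/(-20295430/231) = -231/20295430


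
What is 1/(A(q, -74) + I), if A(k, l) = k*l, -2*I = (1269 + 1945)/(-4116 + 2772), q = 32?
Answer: -1344/3180985 ≈ -0.00042251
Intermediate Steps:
I = 1607/1344 (I = -(1269 + 1945)/(2*(-4116 + 2772)) = -1607/(-1344) = -1607*(-1)/1344 = -½*(-1607/672) = 1607/1344 ≈ 1.1957)
1/(A(q, -74) + I) = 1/(32*(-74) + 1607/1344) = 1/(-2368 + 1607/1344) = 1/(-3180985/1344) = -1344/3180985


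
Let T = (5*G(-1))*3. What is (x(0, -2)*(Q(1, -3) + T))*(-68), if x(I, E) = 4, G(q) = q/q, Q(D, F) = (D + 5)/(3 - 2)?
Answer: -5712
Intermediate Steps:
Q(D, F) = 5 + D (Q(D, F) = (5 + D)/1 = (5 + D)*1 = 5 + D)
G(q) = 1
T = 15 (T = (5*1)*3 = 5*3 = 15)
(x(0, -2)*(Q(1, -3) + T))*(-68) = (4*((5 + 1) + 15))*(-68) = (4*(6 + 15))*(-68) = (4*21)*(-68) = 84*(-68) = -5712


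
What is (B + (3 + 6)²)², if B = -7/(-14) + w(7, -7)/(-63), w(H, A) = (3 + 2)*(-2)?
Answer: 105863521/15876 ≈ 6668.1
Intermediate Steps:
w(H, A) = -10 (w(H, A) = 5*(-2) = -10)
B = 83/126 (B = -7/(-14) - 10/(-63) = -7*(-1/14) - 10*(-1/63) = ½ + 10/63 = 83/126 ≈ 0.65873)
(B + (3 + 6)²)² = (83/126 + (3 + 6)²)² = (83/126 + 9²)² = (83/126 + 81)² = (10289/126)² = 105863521/15876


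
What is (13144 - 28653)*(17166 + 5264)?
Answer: -347866870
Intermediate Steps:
(13144 - 28653)*(17166 + 5264) = -15509*22430 = -347866870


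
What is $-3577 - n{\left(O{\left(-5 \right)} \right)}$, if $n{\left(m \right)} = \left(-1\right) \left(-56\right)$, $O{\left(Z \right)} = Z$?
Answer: $-3633$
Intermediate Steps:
$n{\left(m \right)} = 56$
$-3577 - n{\left(O{\left(-5 \right)} \right)} = -3577 - 56 = -3633$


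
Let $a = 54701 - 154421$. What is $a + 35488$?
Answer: $-64232$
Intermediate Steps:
$a = -99720$
$a + 35488 = -99720 + 35488 = -64232$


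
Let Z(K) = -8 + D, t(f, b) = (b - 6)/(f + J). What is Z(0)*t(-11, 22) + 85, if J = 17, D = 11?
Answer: 93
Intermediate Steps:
t(f, b) = (-6 + b)/(17 + f) (t(f, b) = (b - 6)/(f + 17) = (-6 + b)/(17 + f))
Z(K) = 3 (Z(K) = -8 + 11 = 3)
Z(0)*t(-11, 22) + 85 = 3*((-6 + 22)/(17 - 11)) + 85 = 3*(16/6) + 85 = 3*((⅙)*16) + 85 = 3*(8/3) + 85 = 8 + 85 = 93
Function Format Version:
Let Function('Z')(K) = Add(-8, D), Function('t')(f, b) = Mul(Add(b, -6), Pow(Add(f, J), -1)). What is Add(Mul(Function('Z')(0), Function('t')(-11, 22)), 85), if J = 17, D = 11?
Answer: 93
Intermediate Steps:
Function('t')(f, b) = Mul(Pow(Add(17, f), -1), Add(-6, b)) (Function('t')(f, b) = Mul(Add(b, -6), Pow(Add(f, 17), -1)) = Mul(Add(-6, b), Pow(Add(17, f), -1)) = Mul(Pow(Add(17, f), -1), Add(-6, b)))
Function('Z')(K) = 3 (Function('Z')(K) = Add(-8, 11) = 3)
Add(Mul(Function('Z')(0), Function('t')(-11, 22)), 85) = Add(Mul(3, Mul(Pow(Add(17, -11), -1), Add(-6, 22))), 85) = Add(Mul(3, Mul(Pow(6, -1), 16)), 85) = Add(Mul(3, Mul(Rational(1, 6), 16)), 85) = Add(Mul(3, Rational(8, 3)), 85) = Add(8, 85) = 93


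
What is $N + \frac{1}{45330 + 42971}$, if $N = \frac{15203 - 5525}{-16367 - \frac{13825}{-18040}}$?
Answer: $- \frac{3083255048053}{5214118508671} \approx -0.59133$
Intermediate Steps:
$N = - \frac{34918224}{59049371}$ ($N = \frac{9678}{-16367 - - \frac{2765}{3608}} = \frac{9678}{-16367 + \frac{2765}{3608}} = \frac{9678}{- \frac{59049371}{3608}} = 9678 \left(- \frac{3608}{59049371}\right) = - \frac{34918224}{59049371} \approx -0.59134$)
$N + \frac{1}{45330 + 42971} = - \frac{34918224}{59049371} + \frac{1}{45330 + 42971} = - \frac{34918224}{59049371} + \frac{1}{88301} = - \frac{3083255048053}{5214118508671}$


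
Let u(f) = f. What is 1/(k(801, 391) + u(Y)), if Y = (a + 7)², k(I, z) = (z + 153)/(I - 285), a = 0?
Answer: 129/6457 ≈ 0.019978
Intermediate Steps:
k(I, z) = (153 + z)/(-285 + I)
Y = 49 (Y = (0 + 7)² = 7² = 49)
1/(k(801, 391) + u(Y)) = 1/((153 + 391)/(-285 + 801) + 49) = 1/(544/516 + 49) = 1/((1/516)*544 + 49) = 1/(136/129 + 49) = 1/(6457/129) = 129/6457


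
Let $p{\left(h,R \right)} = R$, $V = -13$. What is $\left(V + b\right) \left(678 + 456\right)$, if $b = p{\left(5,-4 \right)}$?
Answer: $-19278$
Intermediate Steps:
$b = -4$
$\left(V + b\right) \left(678 + 456\right) = \left(-13 - 4\right) \left(678 + 456\right) = \left(-17\right) 1134 = -19278$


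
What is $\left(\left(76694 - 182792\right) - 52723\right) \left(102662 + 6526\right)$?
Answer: $-17341347348$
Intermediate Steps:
$\left(\left(76694 - 182792\right) - 52723\right) \left(102662 + 6526\right) = \left(-106098 - 52723\right) 109188 = \left(-158821\right) 109188 = -17341347348$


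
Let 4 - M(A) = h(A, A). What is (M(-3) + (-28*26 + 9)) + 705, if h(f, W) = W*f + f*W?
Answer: -28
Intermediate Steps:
h(f, W) = 2*W*f (h(f, W) = W*f + W*f = 2*W*f)
M(A) = 4 - 2*A**2 (M(A) = 4 - 2*A*A = 4 - 2*A**2)
(M(-3) + (-28*26 + 9)) + 705 = ((4 - 2*(-3)**2) + (-28*26 + 9)) + 705 = ((4 - 2*9) + (-728 + 9)) + 705 = ((4 - 18) - 719) + 705 = (-14 - 719) + 705 = -733 + 705 = -28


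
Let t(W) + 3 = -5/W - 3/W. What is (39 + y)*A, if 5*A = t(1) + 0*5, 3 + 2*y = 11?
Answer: -473/5 ≈ -94.600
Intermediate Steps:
y = 4 (y = -3/2 + (½)*11 = -3/2 + 11/2 = 4)
t(W) = -3 - 8/W (t(W) = -3 + (-5/W - 3/W) = -3 - 8/W)
A = -11/5 (A = ((-3 - 8/1) + 0*5)/5 = ((-3 - 8*1) + 0)/5 = ((-3 - 8) + 0)/5 = (-11 + 0)/5 = (⅕)*(-11) = -11/5 ≈ -2.2000)
(39 + y)*A = (39 + 4)*(-11/5) = 43*(-11/5) = -473/5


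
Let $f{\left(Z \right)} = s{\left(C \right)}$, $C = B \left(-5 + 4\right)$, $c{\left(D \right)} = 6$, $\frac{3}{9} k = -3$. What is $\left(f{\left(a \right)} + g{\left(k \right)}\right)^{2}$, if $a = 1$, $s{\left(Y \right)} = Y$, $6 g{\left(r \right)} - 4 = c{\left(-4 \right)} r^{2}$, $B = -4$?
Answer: $\frac{66049}{9} \approx 7338.8$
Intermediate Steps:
$k = -9$ ($k = 3 \left(-3\right) = -9$)
$g{\left(r \right)} = \frac{2}{3} + r^{2}$ ($g{\left(r \right)} = \frac{2}{3} + \frac{6 r^{2}}{6} = \frac{2}{3} + r^{2}$)
$C = 4$ ($C = - 4 \left(-5 + 4\right) = \left(-4\right) \left(-1\right) = 4$)
$f{\left(Z \right)} = 4$
$\left(f{\left(a \right)} + g{\left(k \right)}\right)^{2} = \left(4 + \left(\frac{2}{3} + \left(-9\right)^{2}\right)\right)^{2} = \left(4 + \left(\frac{2}{3} + 81\right)\right)^{2} = \left(4 + \frac{245}{3}\right)^{2} = \left(\frac{257}{3}\right)^{2} = \frac{66049}{9}$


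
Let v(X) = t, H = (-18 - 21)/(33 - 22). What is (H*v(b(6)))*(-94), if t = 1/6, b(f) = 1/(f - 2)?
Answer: 611/11 ≈ 55.545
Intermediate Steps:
b(f) = 1/(-2 + f)
H = -39/11 ≈ -3.5455
t = 1/6 ≈ 0.16667
v(X) = 1/6
(H*v(b(6)))*(-94) = -39/11*1/6*(-94) = -13/22*(-94) = 611/11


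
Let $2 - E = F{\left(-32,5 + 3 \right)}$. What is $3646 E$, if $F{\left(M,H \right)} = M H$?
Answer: $940668$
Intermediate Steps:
$F{\left(M,H \right)} = H M$
$E = 258$ ($E = 2 - \left(5 + 3\right) \left(-32\right) = 2 - 8 \left(-32\right) = 2 - -256 = 2 + 256 = 258$)
$3646 E = 3646 \cdot 258 = 940668$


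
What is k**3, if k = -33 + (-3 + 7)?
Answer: -24389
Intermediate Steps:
k = -29 (k = -33 + 4 = -29)
k**3 = (-29)**3 = -24389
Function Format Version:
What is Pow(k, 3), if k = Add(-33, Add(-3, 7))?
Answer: -24389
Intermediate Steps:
k = -29 (k = Add(-33, 4) = -29)
Pow(k, 3) = Pow(-29, 3) = -24389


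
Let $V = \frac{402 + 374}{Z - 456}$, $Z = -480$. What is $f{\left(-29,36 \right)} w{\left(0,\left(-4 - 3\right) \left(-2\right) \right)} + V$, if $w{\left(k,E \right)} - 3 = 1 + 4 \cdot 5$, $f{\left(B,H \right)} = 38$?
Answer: $\frac{106607}{117} \approx 911.17$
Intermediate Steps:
$w{\left(k,E \right)} = 24$ ($w{\left(k,E \right)} = 3 + \left(1 + 4 \cdot 5\right) = 3 + \left(1 + 20\right) = 3 + 21 = 24$)
$V = - \frac{97}{117}$ ($V = \frac{402 + 374}{-480 - 456} = \frac{776}{-936} = 776 \left(- \frac{1}{936}\right) = - \frac{97}{117} \approx -0.82906$)
$f{\left(-29,36 \right)} w{\left(0,\left(-4 - 3\right) \left(-2\right) \right)} + V = 38 \cdot 24 - \frac{97}{117} = 912 - \frac{97}{117} = \frac{106607}{117}$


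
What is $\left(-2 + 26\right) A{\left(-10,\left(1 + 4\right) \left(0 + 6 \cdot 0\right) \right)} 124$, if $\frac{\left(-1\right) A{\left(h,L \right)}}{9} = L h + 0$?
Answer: $0$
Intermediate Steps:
$A{\left(h,L \right)} = - 9 L h$ ($A{\left(h,L \right)} = - 9 \left(L h + 0\right) = - 9 L h$)
$\left(-2 + 26\right) A{\left(-10,\left(1 + 4\right) \left(0 + 6 \cdot 0\right) \right)} 124 = \left(-2 + 26\right) \left(\left(-9\right) \left(1 + 4\right) \left(0 + 6 \cdot 0\right) \left(-10\right)\right) 124 = 24 \left(\left(-9\right) 5 \left(0 + 0\right) \left(-10\right)\right) 124 = 24 \left(\left(-9\right) 5 \cdot 0 \left(-10\right)\right) 124 = 24 \left(\left(-9\right) 0 \left(-10\right)\right) 124 = 24 \cdot 0 \cdot 124 = 0 \cdot 124 = 0$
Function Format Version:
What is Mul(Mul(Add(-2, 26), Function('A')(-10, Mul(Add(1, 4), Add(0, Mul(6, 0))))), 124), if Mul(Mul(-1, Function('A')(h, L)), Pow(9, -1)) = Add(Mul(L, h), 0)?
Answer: 0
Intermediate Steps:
Function('A')(h, L) = Mul(-9, L, h) (Function('A')(h, L) = Mul(-9, Add(Mul(L, h), 0)) = Mul(-9, Mul(L, h)) = Mul(-9, L, h))
Mul(Mul(Add(-2, 26), Function('A')(-10, Mul(Add(1, 4), Add(0, Mul(6, 0))))), 124) = Mul(Mul(Add(-2, 26), Mul(-9, Mul(Add(1, 4), Add(0, Mul(6, 0))), -10)), 124) = Mul(Mul(24, Mul(-9, Mul(5, Add(0, 0)), -10)), 124) = Mul(Mul(24, Mul(-9, Mul(5, 0), -10)), 124) = Mul(Mul(24, Mul(-9, 0, -10)), 124) = Mul(Mul(24, 0), 124) = Mul(0, 124) = 0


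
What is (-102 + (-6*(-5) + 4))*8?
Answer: -544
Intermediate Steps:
(-102 + (-6*(-5) + 4))*8 = (-102 + (30 + 4))*8 = (-102 + 34)*8 = -68*8 = -544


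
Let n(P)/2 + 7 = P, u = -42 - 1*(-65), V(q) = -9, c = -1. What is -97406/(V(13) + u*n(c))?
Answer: 97406/377 ≈ 258.37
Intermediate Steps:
u = 23 (u = -42 + 65 = 23)
n(P) = -14 + 2*P
-97406/(V(13) + u*n(c)) = -97406/(-9 + 23*(-14 + 2*(-1))) = -97406/(-9 + 23*(-14 - 2)) = -97406/(-9 + 23*(-16)) = -97406/(-9 - 368) = -97406/(-377) = -97406*(-1/377) = 97406/377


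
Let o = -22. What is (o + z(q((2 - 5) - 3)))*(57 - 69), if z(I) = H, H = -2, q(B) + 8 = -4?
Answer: 288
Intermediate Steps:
q(B) = -12 (q(B) = -8 - 4 = -12)
z(I) = -2
(o + z(q((2 - 5) - 3)))*(57 - 69) = (-22 - 2)*(57 - 69) = -24*(-12) = 288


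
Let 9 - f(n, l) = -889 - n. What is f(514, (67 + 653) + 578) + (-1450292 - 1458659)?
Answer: -2907539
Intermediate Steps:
f(n, l) = 898 + n (f(n, l) = 9 - (-889 - n) = 9 + (889 + n) = 898 + n)
f(514, (67 + 653) + 578) + (-1450292 - 1458659) = (898 + 514) + (-1450292 - 1458659) = 1412 - 2908951 = -2907539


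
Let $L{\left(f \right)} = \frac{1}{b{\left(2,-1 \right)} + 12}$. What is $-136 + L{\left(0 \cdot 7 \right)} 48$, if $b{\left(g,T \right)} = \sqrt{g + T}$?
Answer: $- \frac{1720}{13} \approx -132.31$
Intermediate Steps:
$b{\left(g,T \right)} = \sqrt{T + g}$
$L{\left(f \right)} = \frac{1}{13}$ ($L{\left(f \right)} = \frac{1}{\sqrt{-1 + 2} + 12} = \frac{1}{\sqrt{1} + 12} = \frac{1}{1 + 12} = \frac{1}{13}$)
$-136 + L{\left(0 \cdot 7 \right)} 48 = -136 + \frac{1}{13} \cdot 48 = -136 + \frac{48}{13} = - \frac{1720}{13}$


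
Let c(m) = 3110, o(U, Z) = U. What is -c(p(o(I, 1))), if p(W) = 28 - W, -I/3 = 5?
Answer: -3110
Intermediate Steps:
I = -15 (I = -3*5 = -15)
-c(p(o(I, 1))) = -1*3110 = -3110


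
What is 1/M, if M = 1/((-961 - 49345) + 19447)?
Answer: -30859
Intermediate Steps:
M = -1/30859 (M = 1/(-50306 + 19447) = 1/(-30859) = -1/30859 ≈ -3.2405e-5)
1/M = 1/(-1/30859) = -30859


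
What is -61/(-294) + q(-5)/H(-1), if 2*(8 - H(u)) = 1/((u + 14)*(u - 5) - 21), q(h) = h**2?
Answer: 310397/93198 ≈ 3.3305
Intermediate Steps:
H(u) = 8 - 1/(2*(-21 + (-5 + u)*(14 + u))) (H(u) = 8 - 1/(2*((u + 14)*(u - 5) - 21)) = 8 - 1/(2*((14 + u)*(-5 + u) - 21)) = 8 - 1/(2*((-5 + u)*(14 + u) - 21)) = 8 - 1/(2*(-21 + (-5 + u)*(14 + u))))
-61/(-294) + q(-5)/H(-1) = -61/(-294) + (-5)**2/(((-1457 + 16*(-1)**2 + 144*(-1))/(2*(-91 + (-1)**2 + 9*(-1))))) = -61*(-1/294) + 25/(((-1457 + 16*1 - 144)/(2*(-91 + 1 - 9)))) = 61/294 + 25/(((1/2)*(-1457 + 16 - 144)/(-99))) = 61/294 + 25/(((1/2)*(-1/99)*(-1585))) = 61/294 + 25/(1585/198) = 61/294 + 25*(198/1585) = 61/294 + 990/317 = 310397/93198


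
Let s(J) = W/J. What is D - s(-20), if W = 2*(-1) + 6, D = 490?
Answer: 2451/5 ≈ 490.20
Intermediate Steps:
W = 4 (W = -2 + 6 = 4)
s(J) = 4/J
D - s(-20) = 490 - 4/(-20) = 490 - 4*(-1)/20 = 490 - 1*(-1/5) = 490 + 1/5 = 2451/5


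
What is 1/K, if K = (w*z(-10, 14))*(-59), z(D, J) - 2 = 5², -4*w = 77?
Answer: 4/122661 ≈ 3.2610e-5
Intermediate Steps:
w = -77/4 (w = -¼*77 = -77/4 ≈ -19.250)
z(D, J) = 27 (z(D, J) = 2 + 5² = 2 + 25 = 27)
K = 122661/4 (K = -77/4*27*(-59) = -2079/4*(-59) = 122661/4 ≈ 30665.)
1/K = 1/(122661/4) = 4/122661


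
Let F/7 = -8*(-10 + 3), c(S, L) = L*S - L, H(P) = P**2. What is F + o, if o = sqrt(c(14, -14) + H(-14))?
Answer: 392 + sqrt(14) ≈ 395.74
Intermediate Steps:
c(S, L) = -L + L*S
o = sqrt(14) (o = sqrt(-14*(-1 + 14) + (-14)**2) = sqrt(-14*13 + 196) = sqrt(-182 + 196) = sqrt(14) ≈ 3.7417)
F = 392 (F = 7*(-8*(-10 + 3)) = 7*(-8*(-7)) = 7*56 = 392)
F + o = 392 + sqrt(14)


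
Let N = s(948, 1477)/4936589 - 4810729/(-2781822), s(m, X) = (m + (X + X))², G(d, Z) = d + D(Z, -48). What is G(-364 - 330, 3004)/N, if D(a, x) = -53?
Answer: -10258335778213026/66103512033869 ≈ -155.19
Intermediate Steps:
G(d, Z) = -53 + d (G(d, Z) = d - 53 = -53 + d)
s(m, X) = (m + 2*X)²
N = 66103512033869/13732711885158 (N = (948 + 2*1477)²/4936589 - 4810729/(-2781822) = (948 + 2954)²*(1/4936589) - 4810729*(-1/2781822) = 3902²*(1/4936589) + 4810729/2781822 = 15225604*(1/4936589) + 4810729/2781822 = 15225604/4936589 + 4810729/2781822 = 66103512033869/13732711885158 ≈ 4.8136)
G(-364 - 330, 3004)/N = (-53 + (-364 - 330))/(66103512033869/13732711885158) = (-53 - 694)*(13732711885158/66103512033869) = -747*13732711885158/66103512033869 = -10258335778213026/66103512033869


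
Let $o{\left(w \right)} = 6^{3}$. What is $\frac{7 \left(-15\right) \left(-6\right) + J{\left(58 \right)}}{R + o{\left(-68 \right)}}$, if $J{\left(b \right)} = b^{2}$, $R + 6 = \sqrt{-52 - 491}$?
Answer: $\frac{279580}{14881} - \frac{3994 i \sqrt{543}}{44643} \approx 18.788 - 2.0848 i$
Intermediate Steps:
$o{\left(w \right)} = 216$
$R = -6 + i \sqrt{543}$ ($R = -6 + \sqrt{-52 - 491} = -6 + \sqrt{-543} = -6 + i \sqrt{543} \approx -6.0 + 23.302 i$)
$\frac{7 \left(-15\right) \left(-6\right) + J{\left(58 \right)}}{R + o{\left(-68 \right)}} = \frac{7 \left(-15\right) \left(-6\right) + 58^{2}}{\left(-6 + i \sqrt{543}\right) + 216} = \frac{\left(-105\right) \left(-6\right) + 3364}{210 + i \sqrt{543}} = \frac{630 + 3364}{210 + i \sqrt{543}} = \frac{3994}{210 + i \sqrt{543}}$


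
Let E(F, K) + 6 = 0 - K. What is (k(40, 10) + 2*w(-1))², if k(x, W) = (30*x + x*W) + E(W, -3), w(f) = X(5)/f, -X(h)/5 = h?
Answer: 2712609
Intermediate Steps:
X(h) = -5*h
E(F, K) = -6 - K (E(F, K) = -6 + (0 - K) = -6 - K)
w(f) = -25/f (w(f) = (-5*5)/f = -25/f)
k(x, W) = -3 + 30*x + W*x (k(x, W) = (30*x + x*W) + (-6 - 1*(-3)) = (30*x + W*x) + (-6 + 3) = (30*x + W*x) - 3 = -3 + 30*x + W*x)
(k(40, 10) + 2*w(-1))² = ((-3 + 30*40 + 10*40) + 2*(-25/(-1)))² = ((-3 + 1200 + 400) + 2*(-25*(-1)))² = (1597 + 2*25)² = (1597 + 50)² = 1647² = 2712609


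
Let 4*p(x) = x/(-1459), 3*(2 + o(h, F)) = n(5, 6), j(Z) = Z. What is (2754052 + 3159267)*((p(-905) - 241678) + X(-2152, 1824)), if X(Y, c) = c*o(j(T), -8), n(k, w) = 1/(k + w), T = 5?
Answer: -93107511797488307/64196 ≈ -1.4504e+12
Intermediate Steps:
o(h, F) = -65/33 (o(h, F) = -2 + 1/(3*(5 + 6)) = -2 + (1/3)/11 = -2 + (1/3)*(1/11) = -2 + 1/33 = -65/33)
p(x) = -x/5836 (p(x) = (x/(-1459))/4 = (x*(-1/1459))/4 = (-x/1459)/4 = -x/5836)
X(Y, c) = -65*c/33 (X(Y, c) = c*(-65/33) = -65*c/33)
(2754052 + 3159267)*((p(-905) - 241678) + X(-2152, 1824)) = (2754052 + 3159267)*((-1/5836*(-905) - 241678) - 65/33*1824) = 5913319*((905/5836 - 241678) - 39520/11) = 5913319*(-1410431903/5836 - 39520/11) = 5913319*(-15745389653/64196) = -93107511797488307/64196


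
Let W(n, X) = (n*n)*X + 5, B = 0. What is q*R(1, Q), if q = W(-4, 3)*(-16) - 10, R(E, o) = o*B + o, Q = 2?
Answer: -1716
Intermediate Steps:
W(n, X) = 5 + X*n**2 (W(n, X) = n**2*X + 5 = X*n**2 + 5 = 5 + X*n**2)
R(E, o) = o (R(E, o) = o*0 + o = 0 + o = o)
q = -858 (q = (5 + 3*(-4)**2)*(-16) - 10 = (5 + 3*16)*(-16) - 10 = (5 + 48)*(-16) - 10 = 53*(-16) - 10 = -848 - 10 = -858)
q*R(1, Q) = -858*2 = -1716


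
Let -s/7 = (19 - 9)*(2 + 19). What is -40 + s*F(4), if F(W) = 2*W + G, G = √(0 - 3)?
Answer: -11800 - 1470*I*√3 ≈ -11800.0 - 2546.1*I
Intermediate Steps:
G = I*√3 (G = √(-3) = I*√3 ≈ 1.732*I)
F(W) = 2*W + I*√3
s = -1470 (s = -7*(19 - 9)*(2 + 19) = -70*21 = -7*210 = -1470)
-40 + s*F(4) = -40 - 1470*(2*4 + I*√3) = -40 - 1470*(8 + I*√3) = -40 + (-11760 - 1470*I*√3) = -11800 - 1470*I*√3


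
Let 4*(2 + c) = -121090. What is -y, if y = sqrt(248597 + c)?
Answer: -sqrt(873290)/2 ≈ -467.25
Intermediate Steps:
c = -60549/2 (c = -2 + (1/4)*(-121090) = -2 - 60545/2 = -60549/2 ≈ -30275.)
y = sqrt(873290)/2 (y = sqrt(248597 - 60549/2) = sqrt(436645/2) = sqrt(873290)/2 ≈ 467.25)
-y = -sqrt(873290)/2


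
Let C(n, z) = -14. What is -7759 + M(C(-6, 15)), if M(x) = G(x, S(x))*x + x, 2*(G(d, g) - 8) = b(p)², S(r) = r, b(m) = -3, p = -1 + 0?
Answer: -7948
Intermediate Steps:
p = -1
G(d, g) = 25/2 (G(d, g) = 8 + (½)*(-3)² = 8 + (½)*9 = 8 + 9/2 = 25/2)
M(x) = 27*x/2 (M(x) = 25*x/2 + x = 27*x/2)
-7759 + M(C(-6, 15)) = -7759 + (27/2)*(-14) = -7759 - 189 = -7948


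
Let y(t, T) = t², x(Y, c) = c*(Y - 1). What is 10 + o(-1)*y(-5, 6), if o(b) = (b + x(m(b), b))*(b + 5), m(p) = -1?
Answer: 110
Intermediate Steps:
x(Y, c) = c*(-1 + Y)
o(b) = -b*(5 + b) (o(b) = (b + b*(-1 - 1))*(b + 5) = (b + b*(-2))*(5 + b) = (b - 2*b)*(5 + b) = (-b)*(5 + b) = -b*(5 + b))
10 + o(-1)*y(-5, 6) = 10 - (-5 - 1*(-1))*(-5)² = 10 - (-5 + 1)*25 = 10 - 1*(-4)*25 = 10 + 4*25 = 10 + 100 = 110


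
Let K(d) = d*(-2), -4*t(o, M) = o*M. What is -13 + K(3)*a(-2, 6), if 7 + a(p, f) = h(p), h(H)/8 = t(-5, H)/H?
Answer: -31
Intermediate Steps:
t(o, M) = -M*o/4 (t(o, M) = -o*M/4 = -M*o/4)
h(H) = 10 (h(H) = 8*((-¼*H*(-5))/H) = 8*((5*H/4)/H) = 8*(5/4) = 10)
a(p, f) = 3 (a(p, f) = -7 + 10 = 3)
K(d) = -2*d
-13 + K(3)*a(-2, 6) = -13 - 2*3*3 = -13 - 6*3 = -13 - 18 = -31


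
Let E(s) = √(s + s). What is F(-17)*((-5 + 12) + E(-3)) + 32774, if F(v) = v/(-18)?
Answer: 590051/18 + 17*I*√6/18 ≈ 32781.0 + 2.3134*I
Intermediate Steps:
E(s) = √2*√s (E(s) = √(2*s) = √2*√s)
F(v) = -v/18 (F(v) = v*(-1/18) = -v/18)
F(-17)*((-5 + 12) + E(-3)) + 32774 = (-1/18*(-17))*((-5 + 12) + √2*√(-3)) + 32774 = 17*(7 + √2*(I*√3))/18 + 32774 = 17*(7 + I*√6)/18 + 32774 = (119/18 + 17*I*√6/18) + 32774 = 590051/18 + 17*I*√6/18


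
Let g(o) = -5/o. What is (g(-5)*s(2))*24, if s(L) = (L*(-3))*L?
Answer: -288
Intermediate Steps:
s(L) = -3*L**2 (s(L) = (-3*L)*L = -3*L**2)
(g(-5)*s(2))*24 = ((-5/(-5))*(-3*2**2))*24 = ((-5*(-1/5))*(-3*4))*24 = (1*(-12))*24 = -12*24 = -288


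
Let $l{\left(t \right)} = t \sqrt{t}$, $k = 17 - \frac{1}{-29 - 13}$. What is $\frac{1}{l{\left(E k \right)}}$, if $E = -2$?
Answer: $\frac{21 i \sqrt{15015}}{511225} \approx 0.0050335 i$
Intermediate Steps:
$k = \frac{715}{42}$ ($k = 17 - \frac{1}{-42} = 17 - - \frac{1}{42} = 17 + \frac{1}{42} = \frac{715}{42} \approx 17.024$)
$l{\left(t \right)} = t^{\frac{3}{2}}$
$\frac{1}{l{\left(E k \right)}} = \frac{1}{\left(\left(-2\right) \frac{715}{42}\right)^{\frac{3}{2}}} = \frac{1}{\left(- \frac{715}{21}\right)^{\frac{3}{2}}} = \frac{1}{\left(- \frac{715}{441}\right) i \sqrt{15015}} = \frac{21 i \sqrt{15015}}{511225}$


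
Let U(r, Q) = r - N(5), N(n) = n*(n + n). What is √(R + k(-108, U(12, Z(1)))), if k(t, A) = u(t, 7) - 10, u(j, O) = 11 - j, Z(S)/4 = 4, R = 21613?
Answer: √21722 ≈ 147.38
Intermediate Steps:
Z(S) = 16 (Z(S) = 4*4 = 16)
N(n) = 2*n² (N(n) = n*(2*n) = 2*n²)
U(r, Q) = -50 + r (U(r, Q) = r - 2*5² = r - 2*25 = r - 1*50 = r - 50 = -50 + r)
k(t, A) = 1 - t (k(t, A) = (11 - t) - 10 = 1 - t)
√(R + k(-108, U(12, Z(1)))) = √(21613 + (1 - 1*(-108))) = √(21613 + (1 + 108)) = √(21613 + 109) = √21722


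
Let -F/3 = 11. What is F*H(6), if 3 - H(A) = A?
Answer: 99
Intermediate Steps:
H(A) = 3 - A
F = -33 (F = -3*11 = -33)
F*H(6) = -33*(3 - 1*6) = -33*(3 - 6) = -33*(-3) = 99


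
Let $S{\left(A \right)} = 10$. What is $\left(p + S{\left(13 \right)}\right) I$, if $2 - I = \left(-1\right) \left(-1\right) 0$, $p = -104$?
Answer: $-188$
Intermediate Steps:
$I = 2$ ($I = 2 - \left(-1\right) \left(-1\right) 0 = 2 - 1 \cdot 0 = 2 - 0 = 2 + 0 = 2$)
$\left(p + S{\left(13 \right)}\right) I = \left(-104 + 10\right) 2 = \left(-94\right) 2 = -188$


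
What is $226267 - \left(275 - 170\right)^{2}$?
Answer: $215242$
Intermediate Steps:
$226267 - \left(275 - 170\right)^{2} = 226267 - 105^{2} = 226267 - 11025 = 215242$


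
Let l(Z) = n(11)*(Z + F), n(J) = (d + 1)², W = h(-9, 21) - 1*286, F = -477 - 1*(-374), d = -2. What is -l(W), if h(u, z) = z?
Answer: 368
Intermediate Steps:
F = -103 (F = -477 + 374 = -103)
W = -265 (W = 21 - 1*286 = 21 - 286 = -265)
n(J) = 1 (n(J) = (-2 + 1)² = (-1)² = 1)
l(Z) = -103 + Z (l(Z) = 1*(Z - 103) = 1*(-103 + Z) = -103 + Z)
-l(W) = -(-103 - 265) = -1*(-368) = 368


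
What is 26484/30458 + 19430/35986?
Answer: 386213041/274015397 ≈ 1.4095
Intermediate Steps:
26484/30458 + 19430/35986 = 26484*(1/30458) + 19430*(1/35986) = 13242/15229 + 9715/17993 = 386213041/274015397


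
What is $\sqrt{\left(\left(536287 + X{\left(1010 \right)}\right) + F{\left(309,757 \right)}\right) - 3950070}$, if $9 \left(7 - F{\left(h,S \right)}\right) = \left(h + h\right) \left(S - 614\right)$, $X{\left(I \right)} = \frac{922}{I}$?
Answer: $\frac{i \sqrt{7857919503705}}{1515} \approx 1850.3 i$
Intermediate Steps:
$F{\left(h,S \right)} = 7 - \frac{2 h \left(-614 + S\right)}{9}$ ($F{\left(h,S \right)} = 7 - \frac{\left(h + h\right) \left(S - 614\right)}{9} = 7 - \frac{2 h \left(-614 + S\right)}{9}$)
$\sqrt{\left(\left(536287 + X{\left(1010 \right)}\right) + F{\left(309,757 \right)}\right) - 3950070} = \sqrt{\left(\left(536287 + \frac{922}{1010}\right) + \left(7 + \frac{1228}{9} \cdot 309 - \frac{1514}{9} \cdot 309\right)\right) - 3950070} = \sqrt{\left(\left(536287 + 922 \cdot \frac{1}{1010}\right) + \left(7 + \frac{126484}{3} - \frac{155942}{3}\right)\right) - 3950070} = \sqrt{\left(\left(536287 + \frac{461}{505}\right) - \frac{29437}{3}\right) - 3950070} = \sqrt{\left(\frac{270825396}{505} - \frac{29437}{3}\right) - 3950070} = \sqrt{\frac{797610503}{1515} - 3950070} = \sqrt{- \frac{5186745547}{1515}} = \frac{i \sqrt{7857919503705}}{1515}$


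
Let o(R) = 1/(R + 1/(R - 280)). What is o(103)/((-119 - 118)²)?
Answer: 59/341320290 ≈ 1.7286e-7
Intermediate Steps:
o(R) = 1/(R + 1/(-280 + R))
o(103)/((-119 - 118)²) = ((-280 + 103)/(1 + 103² - 280*103))/((-119 - 118)²) = (-177/(1 + 10609 - 28840))/((-237)²) = (-177/(-18230))/56169 = -1/18230*(-177)*(1/56169) = (177/18230)*(1/56169) = 59/341320290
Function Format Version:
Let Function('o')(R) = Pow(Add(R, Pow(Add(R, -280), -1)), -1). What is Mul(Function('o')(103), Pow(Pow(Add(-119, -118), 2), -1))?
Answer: Rational(59, 341320290) ≈ 1.7286e-7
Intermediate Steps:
Function('o')(R) = Pow(Add(R, Pow(Add(-280, R), -1)), -1)
Mul(Function('o')(103), Pow(Pow(Add(-119, -118), 2), -1)) = Mul(Mul(Pow(Add(1, Pow(103, 2), Mul(-280, 103)), -1), Add(-280, 103)), Pow(Pow(Add(-119, -118), 2), -1)) = Mul(Mul(Pow(Add(1, 10609, -28840), -1), -177), Pow(Pow(-237, 2), -1)) = Mul(Mul(Pow(-18230, -1), -177), Pow(56169, -1)) = Mul(Mul(Rational(-1, 18230), -177), Rational(1, 56169)) = Mul(Rational(177, 18230), Rational(1, 56169)) = Rational(59, 341320290)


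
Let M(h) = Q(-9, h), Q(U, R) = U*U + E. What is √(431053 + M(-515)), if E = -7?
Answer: 3*√47903 ≈ 656.60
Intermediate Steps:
Q(U, R) = -7 + U² (Q(U, R) = U*U - 7 = U² - 7 = -7 + U²)
M(h) = 74 (M(h) = -7 + (-9)² = -7 + 81 = 74)
√(431053 + M(-515)) = √(431053 + 74) = √431127 = 3*√47903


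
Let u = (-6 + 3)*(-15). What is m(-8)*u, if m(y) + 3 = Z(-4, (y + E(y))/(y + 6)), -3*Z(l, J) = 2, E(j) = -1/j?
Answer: -165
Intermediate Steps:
Z(l, J) = -⅔ (Z(l, J) = -⅓*2 = -⅔)
m(y) = -11/3 (m(y) = -3 - ⅔ = -11/3)
u = 45 (u = -3*(-15) = 45)
m(-8)*u = -11/3*45 = -165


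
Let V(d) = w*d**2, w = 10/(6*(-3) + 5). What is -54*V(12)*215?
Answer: 16718400/13 ≈ 1.2860e+6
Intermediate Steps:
w = -10/13 (w = 10/(-18 + 5) = 10/(-13) = 10*(-1/13) = -10/13 ≈ -0.76923)
V(d) = -10*d**2/13
-54*V(12)*215 = -(-540)*12**2/13*215 = -(-540)*144/13*215 = -54*(-1440/13)*215 = (77760/13)*215 = 16718400/13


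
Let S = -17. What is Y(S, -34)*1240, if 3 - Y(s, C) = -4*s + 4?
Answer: -85560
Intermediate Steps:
Y(s, C) = -1 + 4*s (Y(s, C) = 3 - (-4*s + 4) = 3 - (4 - 4*s) = 3 + (-4 + 4*s) = -1 + 4*s)
Y(S, -34)*1240 = (-1 + 4*(-17))*1240 = (-1 - 68)*1240 = -69*1240 = -85560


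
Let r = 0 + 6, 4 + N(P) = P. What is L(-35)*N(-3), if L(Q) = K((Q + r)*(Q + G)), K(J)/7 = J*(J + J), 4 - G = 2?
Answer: -89753202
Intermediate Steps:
N(P) = -4 + P
G = 2 (G = 4 - 1*2 = 4 - 2 = 2)
r = 6
K(J) = 14*J**2 (K(J) = 7*(J*(J + J)) = 7*(J*(2*J)) = 7*(2*J**2) = 14*J**2)
L(Q) = 14*(2 + Q)**2*(6 + Q)**2 (L(Q) = 14*((Q + 6)*(Q + 2))**2 = 14*((6 + Q)*(2 + Q))**2 = 14*((2 + Q)*(6 + Q))**2 = 14*((2 + Q)**2*(6 + Q)**2) = 14*(2 + Q)**2*(6 + Q)**2)
L(-35)*N(-3) = (14*(12 + (-35)**2 + 8*(-35))**2)*(-4 - 3) = (14*(12 + 1225 - 280)**2)*(-7) = (14*957**2)*(-7) = (14*915849)*(-7) = 12821886*(-7) = -89753202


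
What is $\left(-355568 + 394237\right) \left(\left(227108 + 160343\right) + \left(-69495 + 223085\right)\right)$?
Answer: $20921514429$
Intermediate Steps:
$\left(-355568 + 394237\right) \left(\left(227108 + 160343\right) + \left(-69495 + 223085\right)\right) = 38669 \left(387451 + 153590\right) = 38669 \cdot 541041 = 20921514429$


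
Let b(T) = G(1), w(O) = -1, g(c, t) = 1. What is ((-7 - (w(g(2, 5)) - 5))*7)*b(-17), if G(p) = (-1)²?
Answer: -7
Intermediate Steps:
G(p) = 1
b(T) = 1
((-7 - (w(g(2, 5)) - 5))*7)*b(-17) = ((-7 - (-1 - 5))*7)*1 = ((-7 - 1*(-6))*7)*1 = ((-7 + 6)*7)*1 = -1*7*1 = -7*1 = -7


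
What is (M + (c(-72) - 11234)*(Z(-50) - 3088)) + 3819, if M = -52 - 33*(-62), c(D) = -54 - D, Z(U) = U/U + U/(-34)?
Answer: 588422885/17 ≈ 3.4613e+7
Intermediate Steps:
Z(U) = 1 - U/34 (Z(U) = 1 + U*(-1/34) = 1 - U/34)
M = 1994 (M = -52 + 2046 = 1994)
(M + (c(-72) - 11234)*(Z(-50) - 3088)) + 3819 = (1994 + ((-54 - 1*(-72)) - 11234)*((1 - 1/34*(-50)) - 3088)) + 3819 = (1994 + ((-54 + 72) - 11234)*((1 + 25/17) - 3088)) + 3819 = (1994 + (18 - 11234)*(42/17 - 3088)) + 3819 = (1994 - 11216*(-52454/17)) + 3819 = (1994 + 588324064/17) + 3819 = 588357962/17 + 3819 = 588422885/17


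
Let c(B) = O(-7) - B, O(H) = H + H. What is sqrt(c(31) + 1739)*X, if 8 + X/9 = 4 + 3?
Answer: -99*sqrt(14) ≈ -370.42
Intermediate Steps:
O(H) = 2*H
c(B) = -14 - B (c(B) = 2*(-7) - B = -14 - B)
X = -9 (X = -72 + 9*(4 + 3) = -72 + 9*7 = -72 + 63 = -9)
sqrt(c(31) + 1739)*X = sqrt((-14 - 1*31) + 1739)*(-9) = sqrt((-14 - 31) + 1739)*(-9) = sqrt(-45 + 1739)*(-9) = sqrt(1694)*(-9) = (11*sqrt(14))*(-9) = -99*sqrt(14)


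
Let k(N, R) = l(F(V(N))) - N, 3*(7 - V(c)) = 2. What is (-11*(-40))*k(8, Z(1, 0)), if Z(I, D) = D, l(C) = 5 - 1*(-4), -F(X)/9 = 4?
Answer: 440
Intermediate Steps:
V(c) = 19/3 (V(c) = 7 - ⅓*2 = 7 - ⅔ = 19/3)
F(X) = -36 (F(X) = -9*4 = -36)
l(C) = 9 (l(C) = 5 + 4 = 9)
k(N, R) = 9 - N
(-11*(-40))*k(8, Z(1, 0)) = (-11*(-40))*(9 - 1*8) = 440*(9 - 8) = 440*1 = 440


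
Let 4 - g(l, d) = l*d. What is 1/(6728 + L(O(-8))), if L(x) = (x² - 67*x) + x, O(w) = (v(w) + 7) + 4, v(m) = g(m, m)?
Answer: 1/12363 ≈ 8.0887e-5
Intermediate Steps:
g(l, d) = 4 - d*l (g(l, d) = 4 - l*d = 4 - d*l)
v(m) = 4 - m² (v(m) = 4 - m*m = 4 - m²)
O(w) = 15 - w² (O(w) = ((4 - w²) + 7) + 4 = (11 - w²) + 4 = 15 - w²)
L(x) = x² - 66*x
1/(6728 + L(O(-8))) = 1/(6728 + (15 - 1*(-8)²)*(-66 + (15 - 1*(-8)²))) = 1/(6728 + (15 - 1*64)*(-66 + (15 - 1*64))) = 1/(6728 + (15 - 64)*(-66 + (15 - 64))) = 1/(6728 - 49*(-66 - 49)) = 1/(6728 - 49*(-115)) = 1/(6728 + 5635) = 1/12363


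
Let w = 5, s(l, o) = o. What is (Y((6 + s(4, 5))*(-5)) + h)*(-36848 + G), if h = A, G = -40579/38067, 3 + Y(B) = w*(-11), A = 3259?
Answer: -1496716532465/12689 ≈ -1.1795e+8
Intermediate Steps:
Y(B) = -58 (Y(B) = -3 + 5*(-11) = -3 - 55 = -58)
G = -40579/38067 (G = -40579*1/38067 = -40579/38067 ≈ -1.0660)
h = 3259
(Y((6 + s(4, 5))*(-5)) + h)*(-36848 + G) = (-58 + 3259)*(-36848 - 40579/38067) = 3201*(-1402733395/38067) = -1496716532465/12689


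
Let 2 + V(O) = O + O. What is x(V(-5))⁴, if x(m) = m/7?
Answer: 20736/2401 ≈ 8.6364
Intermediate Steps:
V(O) = -2 + 2*O (V(O) = -2 + (O + O) = -2 + 2*O)
x(m) = m/7 (x(m) = m*(⅐) = m/7)
x(V(-5))⁴ = ((-2 + 2*(-5))/7)⁴ = ((-2 - 10)/7)⁴ = ((⅐)*(-12))⁴ = (-12/7)⁴ = 20736/2401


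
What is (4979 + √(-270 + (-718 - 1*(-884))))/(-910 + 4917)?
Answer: 4979/4007 + 2*I*√26/4007 ≈ 1.2426 + 0.0025451*I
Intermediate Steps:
(4979 + √(-270 + (-718 - 1*(-884))))/(-910 + 4917) = (4979 + √(-270 + (-718 + 884)))/4007 = (4979 + √(-270 + 166))*(1/4007) = (4979 + √(-104))*(1/4007) = (4979 + 2*I*√26)*(1/4007) = 4979/4007 + 2*I*√26/4007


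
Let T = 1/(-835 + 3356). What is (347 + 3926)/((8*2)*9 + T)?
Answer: 10772233/363025 ≈ 29.674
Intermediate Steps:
T = 1/2521 ≈ 0.00039667
(347 + 3926)/((8*2)*9 + T) = (347 + 3926)/((8*2)*9 + 1/2521) = 4273/(16*9 + 1/2521) = 4273/(144 + 1/2521) = 4273/(363025/2521) = 4273*(2521/363025) = 10772233/363025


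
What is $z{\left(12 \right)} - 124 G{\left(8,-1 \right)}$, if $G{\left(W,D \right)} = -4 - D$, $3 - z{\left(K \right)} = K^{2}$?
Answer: $231$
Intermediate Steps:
$z{\left(K \right)} = 3 - K^{2}$
$z{\left(12 \right)} - 124 G{\left(8,-1 \right)} = \left(3 - 12^{2}\right) - 124 \left(-4 - -1\right) = \left(3 - 144\right) - 124 \left(-4 + 1\right) = \left(3 - 144\right) - -372 = -141 + 372 = 231$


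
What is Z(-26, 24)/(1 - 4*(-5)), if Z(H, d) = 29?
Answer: 29/21 ≈ 1.3810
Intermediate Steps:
Z(-26, 24)/(1 - 4*(-5)) = 29/(1 - 4*(-5)) = 29/(1 + 20) = 29/21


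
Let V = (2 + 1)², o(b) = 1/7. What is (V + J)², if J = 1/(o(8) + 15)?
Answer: 923521/11236 ≈ 82.193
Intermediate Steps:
o(b) = ⅐
J = 7/106 (J = 1/(⅐ + 15) = 1/(106/7) = 7/106 ≈ 0.066038)
V = 9 (V = 3² = 9)
(V + J)² = (9 + 7/106)² = (961/106)² = 923521/11236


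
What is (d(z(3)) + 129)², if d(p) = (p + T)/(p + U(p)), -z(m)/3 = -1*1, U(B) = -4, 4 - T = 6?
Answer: 16384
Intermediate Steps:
T = -2 (T = 4 - 1*6 = 4 - 6 = -2)
z(m) = 3 (z(m) = -(-3) = -3*(-1) = 3)
d(p) = (-2 + p)/(-4 + p) (d(p) = (p - 2)/(p - 4) = (-2 + p)/(-4 + p))
(d(z(3)) + 129)² = ((-2 + 3)/(-4 + 3) + 129)² = (1/(-1) + 129)² = (-1*1 + 129)² = (-1 + 129)² = 128² = 16384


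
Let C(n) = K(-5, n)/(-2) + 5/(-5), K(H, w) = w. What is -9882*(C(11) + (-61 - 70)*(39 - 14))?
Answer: 32427783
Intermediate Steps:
C(n) = -1 - n/2 (C(n) = n/(-2) + 5/(-5) = n*(-1/2) + 5*(-1/5) = -n/2 - 1 = -1 - n/2)
-9882*(C(11) + (-61 - 70)*(39 - 14)) = -9882*((-1 - 1/2*11) + (-61 - 70)*(39 - 14)) = -9882*((-1 - 11/2) - 131*25) = -9882*(-13/2 - 3275) = -9882*(-6563)/2 = -61*(-531603) = 32427783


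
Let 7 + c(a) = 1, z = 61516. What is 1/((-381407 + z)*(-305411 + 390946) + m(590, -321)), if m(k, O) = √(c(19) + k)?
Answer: -27361876685/748672295725146588641 - 2*√146/748672295725146588641 ≈ -3.6547e-11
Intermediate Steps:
c(a) = -6 (c(a) = -7 + 1 = -6)
m(k, O) = √(-6 + k)
1/((-381407 + z)*(-305411 + 390946) + m(590, -321)) = 1/((-381407 + 61516)*(-305411 + 390946) + √(-6 + 590)) = 1/(-319891*85535 + √584) = 1/(-27361876685 + 2*√146)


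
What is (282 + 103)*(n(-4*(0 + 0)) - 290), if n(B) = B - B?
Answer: -111650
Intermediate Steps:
n(B) = 0
(282 + 103)*(n(-4*(0 + 0)) - 290) = (282 + 103)*(0 - 290) = 385*(-290) = -111650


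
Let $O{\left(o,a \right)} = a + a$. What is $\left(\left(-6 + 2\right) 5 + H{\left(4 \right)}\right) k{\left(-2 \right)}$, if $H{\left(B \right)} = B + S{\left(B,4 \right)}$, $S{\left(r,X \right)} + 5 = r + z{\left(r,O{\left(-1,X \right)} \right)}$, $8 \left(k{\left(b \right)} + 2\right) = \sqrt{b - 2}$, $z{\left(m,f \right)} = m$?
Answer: $26 - \frac{13 i}{4} \approx 26.0 - 3.25 i$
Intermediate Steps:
$O{\left(o,a \right)} = 2 a$
$k{\left(b \right)} = -2 + \frac{\sqrt{-2 + b}}{8}$ ($k{\left(b \right)} = -2 + \frac{\sqrt{b - 2}}{8} = -2 + \frac{\sqrt{-2 + b}}{8}$)
$S{\left(r,X \right)} = -5 + 2 r$ ($S{\left(r,X \right)} = -5 + \left(r + r\right) = -5 + 2 r$)
$H{\left(B \right)} = -5 + 3 B$ ($H{\left(B \right)} = B + \left(-5 + 2 B\right) = -5 + 3 B$)
$\left(\left(-6 + 2\right) 5 + H{\left(4 \right)}\right) k{\left(-2 \right)} = \left(\left(-6 + 2\right) 5 + \left(-5 + 3 \cdot 4\right)\right) \left(-2 + \frac{\sqrt{-2 - 2}}{8}\right) = \left(\left(-4\right) 5 + \left(-5 + 12\right)\right) \left(-2 + \frac{\sqrt{-4}}{8}\right) = \left(-20 + 7\right) \left(-2 + \frac{2 i}{8}\right) = - 13 \left(-2 + \frac{i}{4}\right) = 26 - \frac{13 i}{4}$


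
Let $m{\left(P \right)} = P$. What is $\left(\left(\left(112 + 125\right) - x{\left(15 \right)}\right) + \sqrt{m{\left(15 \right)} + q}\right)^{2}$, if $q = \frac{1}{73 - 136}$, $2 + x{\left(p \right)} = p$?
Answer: $\frac{3162032}{63} + \frac{256 \sqrt{413}}{3} \approx 51925.0$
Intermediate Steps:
$x{\left(p \right)} = -2 + p$
$q = - \frac{1}{63}$ ($q = \frac{1}{-63} = - \frac{1}{63} \approx -0.015873$)
$\left(\left(\left(112 + 125\right) - x{\left(15 \right)}\right) + \sqrt{m{\left(15 \right)} + q}\right)^{2} = \left(\left(\left(112 + 125\right) - \left(-2 + 15\right)\right) + \sqrt{15 - \frac{1}{63}}\right)^{2} = \left(\left(237 - 13\right) + \sqrt{\frac{944}{63}}\right)^{2} = \left(\left(237 - 13\right) + \frac{4 \sqrt{413}}{21}\right)^{2} = \left(224 + \frac{4 \sqrt{413}}{21}\right)^{2}$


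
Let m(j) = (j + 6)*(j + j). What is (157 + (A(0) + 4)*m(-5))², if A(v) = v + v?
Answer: 13689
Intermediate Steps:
A(v) = 2*v
m(j) = 2*j*(6 + j) (m(j) = (6 + j)*(2*j) = 2*j*(6 + j))
(157 + (A(0) + 4)*m(-5))² = (157 + (2*0 + 4)*(2*(-5)*(6 - 5)))² = (157 + (0 + 4)*(2*(-5)*1))² = (157 + 4*(-10))² = (157 - 40)² = 117² = 13689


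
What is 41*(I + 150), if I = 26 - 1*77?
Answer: 4059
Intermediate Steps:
I = -51 (I = 26 - 77 = -51)
41*(I + 150) = 41*(-51 + 150) = 41*99 = 4059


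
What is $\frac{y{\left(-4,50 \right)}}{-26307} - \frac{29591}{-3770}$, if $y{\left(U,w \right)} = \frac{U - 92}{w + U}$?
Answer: $\frac{5968180337}{760359990} \approx 7.8492$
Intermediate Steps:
$y{\left(U,w \right)} = \frac{-92 + U}{U + w}$
$\frac{y{\left(-4,50 \right)}}{-26307} - \frac{29591}{-3770} = \frac{\frac{1}{-4 + 50} \left(-92 - 4\right)}{-26307} - \frac{29591}{-3770} = \frac{1}{46} \left(-96\right) \left(- \frac{1}{26307}\right) - - \frac{29591}{3770} = \frac{1}{46} \left(-96\right) \left(- \frac{1}{26307}\right) + \frac{29591}{3770} = \left(- \frac{48}{23}\right) \left(- \frac{1}{26307}\right) + \frac{29591}{3770} = \frac{16}{201687} + \frac{29591}{3770} = \frac{5968180337}{760359990}$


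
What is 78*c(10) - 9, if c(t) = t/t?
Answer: 69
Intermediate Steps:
c(t) = 1
78*c(10) - 9 = 78*1 - 9 = 78 - 9 = 69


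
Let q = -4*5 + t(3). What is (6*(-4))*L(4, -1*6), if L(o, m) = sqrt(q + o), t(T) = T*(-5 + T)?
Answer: -24*I*sqrt(22) ≈ -112.57*I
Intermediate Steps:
q = -26 (q = -4*5 + 3*(-5 + 3) = -20 + 3*(-2) = -20 - 6 = -26)
L(o, m) = sqrt(-26 + o)
(6*(-4))*L(4, -1*6) = (6*(-4))*sqrt(-26 + 4) = -24*I*sqrt(22)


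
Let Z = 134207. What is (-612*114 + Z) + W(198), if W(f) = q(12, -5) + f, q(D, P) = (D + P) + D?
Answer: 64656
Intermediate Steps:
q(D, P) = P + 2*D
W(f) = 19 + f (W(f) = (-5 + 2*12) + f = (-5 + 24) + f = 19 + f)
(-612*114 + Z) + W(198) = (-612*114 + 134207) + (19 + 198) = (-69768 + 134207) + 217 = 64439 + 217 = 64656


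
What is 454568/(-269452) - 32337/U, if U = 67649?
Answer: -9866084989/4557039587 ≈ -2.1650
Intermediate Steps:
454568/(-269452) - 32337/U = 454568/(-269452) - 32337/67649 = 454568*(-1/269452) - 32337*1/67649 = -113642/67363 - 32337/67649 = -9866084989/4557039587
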